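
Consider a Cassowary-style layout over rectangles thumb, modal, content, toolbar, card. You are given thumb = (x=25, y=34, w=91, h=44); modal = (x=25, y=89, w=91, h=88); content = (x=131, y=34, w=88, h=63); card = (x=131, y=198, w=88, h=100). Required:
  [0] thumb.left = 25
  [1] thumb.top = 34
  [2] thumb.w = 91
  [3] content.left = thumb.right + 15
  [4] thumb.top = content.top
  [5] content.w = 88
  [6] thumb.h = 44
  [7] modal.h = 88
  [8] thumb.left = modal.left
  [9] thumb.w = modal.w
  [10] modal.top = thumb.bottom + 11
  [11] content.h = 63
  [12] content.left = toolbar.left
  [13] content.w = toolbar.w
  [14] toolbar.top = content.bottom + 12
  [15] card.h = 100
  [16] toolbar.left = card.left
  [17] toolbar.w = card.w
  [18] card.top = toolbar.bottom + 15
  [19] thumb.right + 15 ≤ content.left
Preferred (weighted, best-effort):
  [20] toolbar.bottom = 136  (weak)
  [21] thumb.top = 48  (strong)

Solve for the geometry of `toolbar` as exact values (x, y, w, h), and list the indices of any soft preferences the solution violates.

toolbar = (x=131, y=109, w=88, h=74)
violated soft preferences: 20, 21

1. toolbar.x = 131  [content.left = toolbar.left]
2. toolbar.w = 88  [content.w = toolbar.w]
3. toolbar.y = 109  [toolbar.top = content.bottom + 12]
4. toolbar.h = 74  [card.top = toolbar.bottom + 15]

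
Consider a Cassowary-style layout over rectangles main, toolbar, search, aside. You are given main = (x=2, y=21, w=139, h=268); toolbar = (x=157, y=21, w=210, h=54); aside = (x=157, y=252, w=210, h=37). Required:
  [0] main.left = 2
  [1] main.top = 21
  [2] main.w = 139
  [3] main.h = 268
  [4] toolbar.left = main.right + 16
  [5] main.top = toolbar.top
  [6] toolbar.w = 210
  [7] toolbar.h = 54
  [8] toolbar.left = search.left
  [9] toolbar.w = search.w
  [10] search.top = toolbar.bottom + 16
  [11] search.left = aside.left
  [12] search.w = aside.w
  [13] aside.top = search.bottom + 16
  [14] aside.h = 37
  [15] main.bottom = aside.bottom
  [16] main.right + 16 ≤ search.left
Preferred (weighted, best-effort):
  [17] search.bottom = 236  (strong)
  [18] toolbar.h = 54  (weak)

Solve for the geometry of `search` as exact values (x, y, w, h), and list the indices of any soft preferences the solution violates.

search = (x=157, y=91, w=210, h=145)
violated soft preferences: none

1. search.x = 157  [toolbar.left = search.left]
2. search.w = 210  [toolbar.w = search.w]
3. search.y = 91  [search.top = toolbar.bottom + 16]
4. search.h = 145  [aside.top = search.bottom + 16]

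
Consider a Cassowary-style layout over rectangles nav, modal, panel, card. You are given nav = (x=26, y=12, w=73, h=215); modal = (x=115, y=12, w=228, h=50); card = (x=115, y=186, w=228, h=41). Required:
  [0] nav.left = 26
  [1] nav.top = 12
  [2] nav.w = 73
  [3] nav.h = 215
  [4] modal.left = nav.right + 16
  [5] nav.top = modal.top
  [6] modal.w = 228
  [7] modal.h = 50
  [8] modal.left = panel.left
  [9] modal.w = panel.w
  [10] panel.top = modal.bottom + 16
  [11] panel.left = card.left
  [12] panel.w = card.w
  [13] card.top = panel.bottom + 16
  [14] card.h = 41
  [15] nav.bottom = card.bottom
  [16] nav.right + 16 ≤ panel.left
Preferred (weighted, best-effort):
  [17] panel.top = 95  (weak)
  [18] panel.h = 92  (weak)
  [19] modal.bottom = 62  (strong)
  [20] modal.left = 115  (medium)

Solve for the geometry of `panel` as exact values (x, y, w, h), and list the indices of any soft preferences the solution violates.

1. panel.x = 115  [modal.left = panel.left]
2. panel.w = 228  [modal.w = panel.w]
3. panel.y = 78  [panel.top = modal.bottom + 16]
4. panel.h = 92  [card.top = panel.bottom + 16]

panel = (x=115, y=78, w=228, h=92)
violated soft preferences: 17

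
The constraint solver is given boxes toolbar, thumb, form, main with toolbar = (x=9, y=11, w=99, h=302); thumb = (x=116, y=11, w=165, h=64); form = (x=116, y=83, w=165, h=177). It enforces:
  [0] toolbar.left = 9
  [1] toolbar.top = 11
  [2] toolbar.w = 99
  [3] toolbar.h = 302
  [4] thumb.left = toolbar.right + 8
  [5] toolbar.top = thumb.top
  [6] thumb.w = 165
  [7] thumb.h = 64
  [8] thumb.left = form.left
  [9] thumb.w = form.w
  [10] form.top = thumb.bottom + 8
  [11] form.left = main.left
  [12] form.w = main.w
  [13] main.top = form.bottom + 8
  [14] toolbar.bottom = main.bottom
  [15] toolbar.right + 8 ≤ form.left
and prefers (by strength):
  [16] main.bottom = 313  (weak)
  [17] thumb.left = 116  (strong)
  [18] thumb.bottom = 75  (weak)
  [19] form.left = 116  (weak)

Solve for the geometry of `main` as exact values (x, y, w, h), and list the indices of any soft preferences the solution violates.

main = (x=116, y=268, w=165, h=45)
violated soft preferences: none

1. main.x = 116  [form.left = main.left]
2. main.w = 165  [form.w = main.w]
3. main.y = 268  [main.top = form.bottom + 8]
4. main.h = 45  [toolbar.bottom = main.bottom]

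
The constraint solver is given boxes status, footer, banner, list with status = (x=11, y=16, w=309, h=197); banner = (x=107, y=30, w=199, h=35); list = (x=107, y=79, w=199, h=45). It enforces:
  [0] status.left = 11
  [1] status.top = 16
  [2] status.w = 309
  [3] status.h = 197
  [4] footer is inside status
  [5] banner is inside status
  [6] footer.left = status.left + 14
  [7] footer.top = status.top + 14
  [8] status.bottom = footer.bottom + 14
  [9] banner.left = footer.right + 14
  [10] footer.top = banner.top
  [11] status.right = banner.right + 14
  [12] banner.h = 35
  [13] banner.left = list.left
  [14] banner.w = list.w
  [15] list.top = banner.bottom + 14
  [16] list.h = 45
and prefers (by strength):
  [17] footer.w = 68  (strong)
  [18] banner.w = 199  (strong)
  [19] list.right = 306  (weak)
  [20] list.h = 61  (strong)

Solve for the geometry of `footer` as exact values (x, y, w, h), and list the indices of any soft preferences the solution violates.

footer = (x=25, y=30, w=68, h=169)
violated soft preferences: 20

1. footer.x = 25  [footer.left = status.left + 14]
2. footer.y = 30  [footer.top = status.top + 14]
3. footer.h = 169  [status.bottom = footer.bottom + 14]
4. footer.w = 68  [banner.left = footer.right + 14]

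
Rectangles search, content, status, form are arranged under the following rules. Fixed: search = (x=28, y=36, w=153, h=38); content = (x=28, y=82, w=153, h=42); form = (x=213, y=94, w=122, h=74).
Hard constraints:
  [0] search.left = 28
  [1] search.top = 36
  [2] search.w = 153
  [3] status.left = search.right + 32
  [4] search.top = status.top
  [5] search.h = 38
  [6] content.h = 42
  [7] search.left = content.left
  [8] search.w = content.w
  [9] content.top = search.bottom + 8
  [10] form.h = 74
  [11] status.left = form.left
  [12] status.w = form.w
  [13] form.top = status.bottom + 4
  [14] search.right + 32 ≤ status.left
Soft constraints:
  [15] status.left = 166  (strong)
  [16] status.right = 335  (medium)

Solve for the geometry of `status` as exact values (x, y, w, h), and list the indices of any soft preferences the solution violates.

status = (x=213, y=36, w=122, h=54)
violated soft preferences: 15

1. status.x = 213  [status.left = search.right + 32]
2. status.y = 36  [search.top = status.top]
3. status.w = 122  [status.w = form.w]
4. status.h = 54  [form.top = status.bottom + 4]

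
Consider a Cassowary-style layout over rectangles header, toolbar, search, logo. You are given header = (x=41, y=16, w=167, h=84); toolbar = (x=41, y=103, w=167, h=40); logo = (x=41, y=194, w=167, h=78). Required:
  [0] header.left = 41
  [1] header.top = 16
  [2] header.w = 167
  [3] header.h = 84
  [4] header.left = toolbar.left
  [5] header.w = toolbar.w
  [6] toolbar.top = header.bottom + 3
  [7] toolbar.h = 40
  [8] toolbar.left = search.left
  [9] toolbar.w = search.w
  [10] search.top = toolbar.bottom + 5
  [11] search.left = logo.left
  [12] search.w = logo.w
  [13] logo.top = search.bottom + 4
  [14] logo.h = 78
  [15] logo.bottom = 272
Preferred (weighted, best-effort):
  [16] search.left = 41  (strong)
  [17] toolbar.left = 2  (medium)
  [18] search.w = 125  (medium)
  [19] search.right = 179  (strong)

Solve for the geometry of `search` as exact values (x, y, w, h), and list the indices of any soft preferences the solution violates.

1. search.x = 41  [toolbar.left = search.left]
2. search.w = 167  [toolbar.w = search.w]
3. search.y = 148  [search.top = toolbar.bottom + 5]
4. search.h = 42  [logo.top = search.bottom + 4]

search = (x=41, y=148, w=167, h=42)
violated soft preferences: 17, 18, 19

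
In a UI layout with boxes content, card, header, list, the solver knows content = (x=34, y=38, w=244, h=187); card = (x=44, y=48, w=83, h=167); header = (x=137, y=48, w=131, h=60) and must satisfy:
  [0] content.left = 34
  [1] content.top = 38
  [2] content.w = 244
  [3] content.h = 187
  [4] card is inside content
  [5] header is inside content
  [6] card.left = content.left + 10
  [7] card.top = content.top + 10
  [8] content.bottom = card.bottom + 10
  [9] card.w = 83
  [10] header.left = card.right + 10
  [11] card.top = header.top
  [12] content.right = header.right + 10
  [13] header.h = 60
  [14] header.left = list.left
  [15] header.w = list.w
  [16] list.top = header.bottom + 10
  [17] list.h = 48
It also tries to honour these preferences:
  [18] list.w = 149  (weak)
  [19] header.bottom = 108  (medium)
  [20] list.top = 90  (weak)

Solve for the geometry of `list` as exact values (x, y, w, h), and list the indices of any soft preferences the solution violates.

list = (x=137, y=118, w=131, h=48)
violated soft preferences: 18, 20

1. list.x = 137  [header.left = list.left]
2. list.w = 131  [header.w = list.w]
3. list.y = 118  [list.top = header.bottom + 10]
4. list.h = 48  [list.h = 48]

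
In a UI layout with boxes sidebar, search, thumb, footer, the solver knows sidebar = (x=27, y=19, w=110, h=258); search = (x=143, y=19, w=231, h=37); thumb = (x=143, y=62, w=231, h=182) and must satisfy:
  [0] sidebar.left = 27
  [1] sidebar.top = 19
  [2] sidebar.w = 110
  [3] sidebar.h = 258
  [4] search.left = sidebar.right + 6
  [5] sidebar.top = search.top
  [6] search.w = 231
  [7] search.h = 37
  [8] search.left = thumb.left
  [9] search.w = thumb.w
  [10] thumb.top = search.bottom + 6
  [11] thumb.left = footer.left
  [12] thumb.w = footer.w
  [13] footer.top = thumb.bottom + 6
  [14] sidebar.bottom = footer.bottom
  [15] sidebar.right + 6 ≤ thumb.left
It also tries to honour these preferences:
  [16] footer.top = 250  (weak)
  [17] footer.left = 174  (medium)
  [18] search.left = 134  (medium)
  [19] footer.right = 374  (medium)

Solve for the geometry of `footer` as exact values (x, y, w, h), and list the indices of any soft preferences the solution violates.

footer = (x=143, y=250, w=231, h=27)
violated soft preferences: 17, 18

1. footer.x = 143  [thumb.left = footer.left]
2. footer.w = 231  [thumb.w = footer.w]
3. footer.y = 250  [footer.top = thumb.bottom + 6]
4. footer.h = 27  [sidebar.bottom = footer.bottom]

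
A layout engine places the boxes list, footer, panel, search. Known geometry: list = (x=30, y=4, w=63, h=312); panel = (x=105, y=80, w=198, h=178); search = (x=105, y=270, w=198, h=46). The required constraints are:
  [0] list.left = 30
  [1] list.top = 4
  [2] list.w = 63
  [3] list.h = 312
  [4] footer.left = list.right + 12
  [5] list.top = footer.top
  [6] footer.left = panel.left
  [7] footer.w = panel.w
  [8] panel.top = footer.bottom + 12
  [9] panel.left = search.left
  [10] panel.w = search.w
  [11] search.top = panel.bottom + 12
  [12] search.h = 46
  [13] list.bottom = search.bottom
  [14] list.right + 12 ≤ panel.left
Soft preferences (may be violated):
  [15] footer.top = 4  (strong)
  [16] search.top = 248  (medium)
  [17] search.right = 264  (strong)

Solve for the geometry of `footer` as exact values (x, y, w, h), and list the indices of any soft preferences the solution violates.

footer = (x=105, y=4, w=198, h=64)
violated soft preferences: 16, 17

1. footer.x = 105  [footer.left = list.right + 12]
2. footer.y = 4  [list.top = footer.top]
3. footer.w = 198  [footer.w = panel.w]
4. footer.h = 64  [panel.top = footer.bottom + 12]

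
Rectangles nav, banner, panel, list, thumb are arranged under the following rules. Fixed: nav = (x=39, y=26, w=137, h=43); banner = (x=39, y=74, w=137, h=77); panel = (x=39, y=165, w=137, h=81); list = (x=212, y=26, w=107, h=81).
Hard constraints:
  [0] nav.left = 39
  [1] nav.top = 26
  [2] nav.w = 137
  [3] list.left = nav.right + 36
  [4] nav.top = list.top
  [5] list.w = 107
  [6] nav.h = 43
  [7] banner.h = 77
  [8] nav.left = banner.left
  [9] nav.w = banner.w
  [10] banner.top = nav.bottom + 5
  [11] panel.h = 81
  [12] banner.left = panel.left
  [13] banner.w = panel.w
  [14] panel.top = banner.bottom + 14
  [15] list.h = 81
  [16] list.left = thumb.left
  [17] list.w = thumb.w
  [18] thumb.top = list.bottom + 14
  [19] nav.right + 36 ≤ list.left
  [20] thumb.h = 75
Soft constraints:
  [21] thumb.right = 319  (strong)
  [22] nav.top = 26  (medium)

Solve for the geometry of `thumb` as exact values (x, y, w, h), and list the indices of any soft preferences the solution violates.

thumb = (x=212, y=121, w=107, h=75)
violated soft preferences: none

1. thumb.x = 212  [list.left = thumb.left]
2. thumb.w = 107  [list.w = thumb.w]
3. thumb.y = 121  [thumb.top = list.bottom + 14]
4. thumb.h = 75  [thumb.h = 75]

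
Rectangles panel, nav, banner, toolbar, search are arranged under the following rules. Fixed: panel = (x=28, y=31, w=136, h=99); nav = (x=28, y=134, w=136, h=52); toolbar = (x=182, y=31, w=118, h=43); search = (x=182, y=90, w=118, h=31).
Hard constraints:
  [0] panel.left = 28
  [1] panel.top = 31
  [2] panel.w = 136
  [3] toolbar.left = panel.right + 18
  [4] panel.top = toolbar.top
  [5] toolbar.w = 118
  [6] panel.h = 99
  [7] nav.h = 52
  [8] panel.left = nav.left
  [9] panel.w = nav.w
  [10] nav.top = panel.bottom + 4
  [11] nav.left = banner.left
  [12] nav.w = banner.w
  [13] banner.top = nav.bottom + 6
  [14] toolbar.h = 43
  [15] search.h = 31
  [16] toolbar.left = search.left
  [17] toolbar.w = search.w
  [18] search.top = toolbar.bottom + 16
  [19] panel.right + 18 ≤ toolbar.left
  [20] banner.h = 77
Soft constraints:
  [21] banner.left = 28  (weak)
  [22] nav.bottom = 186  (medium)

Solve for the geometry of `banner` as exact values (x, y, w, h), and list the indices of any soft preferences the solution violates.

1. banner.x = 28  [nav.left = banner.left]
2. banner.w = 136  [nav.w = banner.w]
3. banner.y = 192  [banner.top = nav.bottom + 6]
4. banner.h = 77  [banner.h = 77]

banner = (x=28, y=192, w=136, h=77)
violated soft preferences: none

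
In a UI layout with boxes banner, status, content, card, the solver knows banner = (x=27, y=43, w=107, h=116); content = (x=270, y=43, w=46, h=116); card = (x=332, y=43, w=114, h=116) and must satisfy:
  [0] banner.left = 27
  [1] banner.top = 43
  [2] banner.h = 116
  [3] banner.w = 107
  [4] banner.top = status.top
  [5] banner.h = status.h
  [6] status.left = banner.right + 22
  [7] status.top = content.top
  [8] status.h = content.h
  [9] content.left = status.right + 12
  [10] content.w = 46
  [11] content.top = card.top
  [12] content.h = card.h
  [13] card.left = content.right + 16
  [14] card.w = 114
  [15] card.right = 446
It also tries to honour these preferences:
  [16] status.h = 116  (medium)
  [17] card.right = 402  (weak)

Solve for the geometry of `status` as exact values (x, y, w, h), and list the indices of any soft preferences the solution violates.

status = (x=156, y=43, w=102, h=116)
violated soft preferences: 17

1. status.y = 43  [banner.top = status.top]
2. status.h = 116  [banner.h = status.h]
3. status.x = 156  [status.left = banner.right + 22]
4. status.w = 102  [content.left = status.right + 12]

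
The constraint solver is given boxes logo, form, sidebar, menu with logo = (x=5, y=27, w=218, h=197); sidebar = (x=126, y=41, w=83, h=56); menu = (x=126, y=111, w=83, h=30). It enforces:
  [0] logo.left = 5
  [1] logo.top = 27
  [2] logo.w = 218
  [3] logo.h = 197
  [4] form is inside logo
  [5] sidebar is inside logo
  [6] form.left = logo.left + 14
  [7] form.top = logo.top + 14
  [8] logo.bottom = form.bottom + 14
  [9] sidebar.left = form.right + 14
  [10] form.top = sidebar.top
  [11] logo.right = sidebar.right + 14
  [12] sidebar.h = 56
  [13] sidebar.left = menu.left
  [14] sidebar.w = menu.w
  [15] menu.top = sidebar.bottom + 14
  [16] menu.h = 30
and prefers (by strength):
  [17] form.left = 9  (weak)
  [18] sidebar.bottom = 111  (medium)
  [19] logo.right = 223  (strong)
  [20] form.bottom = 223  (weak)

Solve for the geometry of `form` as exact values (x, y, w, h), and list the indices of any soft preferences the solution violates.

form = (x=19, y=41, w=93, h=169)
violated soft preferences: 17, 18, 20

1. form.x = 19  [form.left = logo.left + 14]
2. form.y = 41  [form.top = logo.top + 14]
3. form.h = 169  [logo.bottom = form.bottom + 14]
4. form.w = 93  [sidebar.left = form.right + 14]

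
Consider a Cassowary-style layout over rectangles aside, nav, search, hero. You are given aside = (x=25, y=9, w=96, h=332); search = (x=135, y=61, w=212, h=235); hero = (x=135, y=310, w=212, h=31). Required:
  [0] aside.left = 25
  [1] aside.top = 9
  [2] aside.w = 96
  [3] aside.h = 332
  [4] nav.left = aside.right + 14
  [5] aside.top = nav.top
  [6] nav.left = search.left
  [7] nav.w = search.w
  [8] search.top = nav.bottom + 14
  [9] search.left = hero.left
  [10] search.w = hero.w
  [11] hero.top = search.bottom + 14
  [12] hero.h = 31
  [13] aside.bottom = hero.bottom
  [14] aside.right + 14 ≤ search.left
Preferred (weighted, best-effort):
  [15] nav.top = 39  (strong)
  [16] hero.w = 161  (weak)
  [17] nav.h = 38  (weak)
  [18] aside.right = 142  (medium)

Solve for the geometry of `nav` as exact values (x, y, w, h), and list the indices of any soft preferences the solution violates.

1. nav.x = 135  [nav.left = aside.right + 14]
2. nav.y = 9  [aside.top = nav.top]
3. nav.w = 212  [nav.w = search.w]
4. nav.h = 38  [search.top = nav.bottom + 14]

nav = (x=135, y=9, w=212, h=38)
violated soft preferences: 15, 16, 18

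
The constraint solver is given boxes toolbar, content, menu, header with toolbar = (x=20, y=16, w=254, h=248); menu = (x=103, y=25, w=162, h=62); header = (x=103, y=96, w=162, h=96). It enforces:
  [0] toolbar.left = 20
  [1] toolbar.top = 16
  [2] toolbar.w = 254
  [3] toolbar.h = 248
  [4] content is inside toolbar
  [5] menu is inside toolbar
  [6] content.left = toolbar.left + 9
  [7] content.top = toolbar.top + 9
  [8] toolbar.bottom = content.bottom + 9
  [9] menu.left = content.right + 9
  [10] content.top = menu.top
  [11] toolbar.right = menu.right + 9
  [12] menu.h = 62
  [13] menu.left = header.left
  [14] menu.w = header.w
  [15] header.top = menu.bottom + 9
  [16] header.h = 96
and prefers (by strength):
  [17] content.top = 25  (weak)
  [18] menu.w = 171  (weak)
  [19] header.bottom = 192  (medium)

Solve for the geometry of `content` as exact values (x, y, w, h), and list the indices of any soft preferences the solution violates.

1. content.x = 29  [content.left = toolbar.left + 9]
2. content.y = 25  [content.top = toolbar.top + 9]
3. content.h = 230  [toolbar.bottom = content.bottom + 9]
4. content.w = 65  [menu.left = content.right + 9]

content = (x=29, y=25, w=65, h=230)
violated soft preferences: 18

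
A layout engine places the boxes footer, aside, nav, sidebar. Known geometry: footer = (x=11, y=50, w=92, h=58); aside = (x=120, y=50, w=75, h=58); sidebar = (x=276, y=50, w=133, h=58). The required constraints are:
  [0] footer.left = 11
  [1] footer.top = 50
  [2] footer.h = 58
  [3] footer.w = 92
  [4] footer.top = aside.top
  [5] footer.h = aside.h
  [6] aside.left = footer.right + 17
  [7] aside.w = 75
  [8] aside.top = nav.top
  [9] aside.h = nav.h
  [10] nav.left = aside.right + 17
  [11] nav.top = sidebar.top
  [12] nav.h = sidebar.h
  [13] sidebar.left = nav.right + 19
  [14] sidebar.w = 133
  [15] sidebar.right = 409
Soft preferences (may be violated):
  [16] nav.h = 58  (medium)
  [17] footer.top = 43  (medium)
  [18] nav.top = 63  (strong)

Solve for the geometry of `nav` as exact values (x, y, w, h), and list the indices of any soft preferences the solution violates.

1. nav.y = 50  [aside.top = nav.top]
2. nav.h = 58  [aside.h = nav.h]
3. nav.x = 212  [nav.left = aside.right + 17]
4. nav.w = 45  [sidebar.left = nav.right + 19]

nav = (x=212, y=50, w=45, h=58)
violated soft preferences: 17, 18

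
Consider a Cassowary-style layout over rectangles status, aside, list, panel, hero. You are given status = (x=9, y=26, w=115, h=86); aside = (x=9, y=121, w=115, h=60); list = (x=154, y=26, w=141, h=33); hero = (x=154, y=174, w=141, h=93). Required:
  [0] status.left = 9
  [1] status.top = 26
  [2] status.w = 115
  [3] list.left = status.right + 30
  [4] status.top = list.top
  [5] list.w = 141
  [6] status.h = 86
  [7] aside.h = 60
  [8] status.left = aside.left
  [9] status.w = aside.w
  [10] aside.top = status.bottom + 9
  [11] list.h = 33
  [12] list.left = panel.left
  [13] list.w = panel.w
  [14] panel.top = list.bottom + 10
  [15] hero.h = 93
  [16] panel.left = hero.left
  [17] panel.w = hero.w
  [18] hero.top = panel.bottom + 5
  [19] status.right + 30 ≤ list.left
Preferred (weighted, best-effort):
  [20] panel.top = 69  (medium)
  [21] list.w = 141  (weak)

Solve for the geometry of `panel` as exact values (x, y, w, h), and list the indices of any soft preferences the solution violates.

panel = (x=154, y=69, w=141, h=100)
violated soft preferences: none

1. panel.x = 154  [list.left = panel.left]
2. panel.w = 141  [list.w = panel.w]
3. panel.y = 69  [panel.top = list.bottom + 10]
4. panel.h = 100  [hero.top = panel.bottom + 5]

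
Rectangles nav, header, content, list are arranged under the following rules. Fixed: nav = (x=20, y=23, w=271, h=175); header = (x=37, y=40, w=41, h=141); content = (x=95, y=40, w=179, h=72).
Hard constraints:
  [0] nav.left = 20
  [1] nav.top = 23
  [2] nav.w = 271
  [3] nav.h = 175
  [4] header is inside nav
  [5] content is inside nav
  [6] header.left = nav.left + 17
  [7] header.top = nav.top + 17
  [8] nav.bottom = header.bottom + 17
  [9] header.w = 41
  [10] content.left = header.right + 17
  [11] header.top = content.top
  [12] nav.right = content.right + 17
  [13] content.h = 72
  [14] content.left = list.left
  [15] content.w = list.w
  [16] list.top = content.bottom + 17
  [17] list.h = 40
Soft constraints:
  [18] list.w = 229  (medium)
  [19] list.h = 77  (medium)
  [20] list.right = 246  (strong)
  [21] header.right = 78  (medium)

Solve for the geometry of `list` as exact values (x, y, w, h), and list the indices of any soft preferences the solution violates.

list = (x=95, y=129, w=179, h=40)
violated soft preferences: 18, 19, 20

1. list.x = 95  [content.left = list.left]
2. list.w = 179  [content.w = list.w]
3. list.y = 129  [list.top = content.bottom + 17]
4. list.h = 40  [list.h = 40]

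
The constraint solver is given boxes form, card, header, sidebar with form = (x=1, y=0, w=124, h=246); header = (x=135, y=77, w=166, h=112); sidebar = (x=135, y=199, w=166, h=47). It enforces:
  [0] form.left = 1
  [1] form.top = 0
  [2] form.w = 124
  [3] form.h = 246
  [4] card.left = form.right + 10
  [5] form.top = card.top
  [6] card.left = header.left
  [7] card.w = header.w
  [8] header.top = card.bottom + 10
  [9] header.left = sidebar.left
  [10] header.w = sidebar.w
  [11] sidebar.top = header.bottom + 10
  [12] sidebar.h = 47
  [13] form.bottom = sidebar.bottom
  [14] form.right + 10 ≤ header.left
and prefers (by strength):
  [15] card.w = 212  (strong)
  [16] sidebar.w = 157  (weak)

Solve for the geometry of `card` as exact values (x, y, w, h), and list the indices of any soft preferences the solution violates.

card = (x=135, y=0, w=166, h=67)
violated soft preferences: 15, 16

1. card.x = 135  [card.left = form.right + 10]
2. card.y = 0  [form.top = card.top]
3. card.w = 166  [card.w = header.w]
4. card.h = 67  [header.top = card.bottom + 10]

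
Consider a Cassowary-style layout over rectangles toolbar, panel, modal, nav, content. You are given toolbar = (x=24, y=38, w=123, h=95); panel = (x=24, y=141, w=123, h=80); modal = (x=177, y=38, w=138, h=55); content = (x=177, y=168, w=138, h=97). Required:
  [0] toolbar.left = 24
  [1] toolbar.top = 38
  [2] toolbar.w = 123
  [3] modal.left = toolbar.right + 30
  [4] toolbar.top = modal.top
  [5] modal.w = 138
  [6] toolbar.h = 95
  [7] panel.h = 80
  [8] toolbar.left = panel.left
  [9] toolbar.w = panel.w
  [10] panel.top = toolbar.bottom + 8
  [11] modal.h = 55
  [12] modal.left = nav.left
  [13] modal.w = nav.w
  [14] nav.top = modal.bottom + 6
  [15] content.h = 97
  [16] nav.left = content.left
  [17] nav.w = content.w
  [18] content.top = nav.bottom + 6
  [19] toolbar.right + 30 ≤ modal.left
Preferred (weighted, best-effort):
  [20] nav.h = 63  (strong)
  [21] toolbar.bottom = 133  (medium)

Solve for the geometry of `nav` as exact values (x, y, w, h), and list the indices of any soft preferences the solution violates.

1. nav.x = 177  [modal.left = nav.left]
2. nav.w = 138  [modal.w = nav.w]
3. nav.y = 99  [nav.top = modal.bottom + 6]
4. nav.h = 63  [content.top = nav.bottom + 6]

nav = (x=177, y=99, w=138, h=63)
violated soft preferences: none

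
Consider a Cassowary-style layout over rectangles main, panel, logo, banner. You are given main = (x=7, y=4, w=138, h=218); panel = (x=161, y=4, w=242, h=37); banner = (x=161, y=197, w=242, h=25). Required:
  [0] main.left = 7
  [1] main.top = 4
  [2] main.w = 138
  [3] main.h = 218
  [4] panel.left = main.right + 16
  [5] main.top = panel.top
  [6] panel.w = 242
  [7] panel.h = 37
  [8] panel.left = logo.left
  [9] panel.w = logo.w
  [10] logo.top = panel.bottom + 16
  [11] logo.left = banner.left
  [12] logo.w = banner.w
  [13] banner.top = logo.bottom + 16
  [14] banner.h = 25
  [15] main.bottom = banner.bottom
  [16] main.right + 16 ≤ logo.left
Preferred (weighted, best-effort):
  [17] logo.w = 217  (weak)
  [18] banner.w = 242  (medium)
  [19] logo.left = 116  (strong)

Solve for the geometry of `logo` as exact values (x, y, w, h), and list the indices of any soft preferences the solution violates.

1. logo.x = 161  [panel.left = logo.left]
2. logo.w = 242  [panel.w = logo.w]
3. logo.y = 57  [logo.top = panel.bottom + 16]
4. logo.h = 124  [banner.top = logo.bottom + 16]

logo = (x=161, y=57, w=242, h=124)
violated soft preferences: 17, 19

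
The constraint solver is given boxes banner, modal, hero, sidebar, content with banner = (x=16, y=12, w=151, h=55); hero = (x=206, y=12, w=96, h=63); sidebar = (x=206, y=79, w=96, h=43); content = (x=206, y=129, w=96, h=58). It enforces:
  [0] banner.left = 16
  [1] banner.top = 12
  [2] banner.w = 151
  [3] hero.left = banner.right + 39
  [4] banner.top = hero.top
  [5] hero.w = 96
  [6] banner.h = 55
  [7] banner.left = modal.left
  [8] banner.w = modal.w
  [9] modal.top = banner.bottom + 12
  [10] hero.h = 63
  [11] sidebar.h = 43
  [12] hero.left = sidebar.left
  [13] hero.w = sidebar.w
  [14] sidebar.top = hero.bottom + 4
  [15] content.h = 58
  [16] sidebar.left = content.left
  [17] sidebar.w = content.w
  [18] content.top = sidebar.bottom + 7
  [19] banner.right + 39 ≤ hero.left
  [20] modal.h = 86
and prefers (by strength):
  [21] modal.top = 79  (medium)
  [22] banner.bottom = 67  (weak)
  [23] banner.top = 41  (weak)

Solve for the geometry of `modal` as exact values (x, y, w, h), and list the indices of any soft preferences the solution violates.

modal = (x=16, y=79, w=151, h=86)
violated soft preferences: 23

1. modal.x = 16  [banner.left = modal.left]
2. modal.w = 151  [banner.w = modal.w]
3. modal.y = 79  [modal.top = banner.bottom + 12]
4. modal.h = 86  [modal.h = 86]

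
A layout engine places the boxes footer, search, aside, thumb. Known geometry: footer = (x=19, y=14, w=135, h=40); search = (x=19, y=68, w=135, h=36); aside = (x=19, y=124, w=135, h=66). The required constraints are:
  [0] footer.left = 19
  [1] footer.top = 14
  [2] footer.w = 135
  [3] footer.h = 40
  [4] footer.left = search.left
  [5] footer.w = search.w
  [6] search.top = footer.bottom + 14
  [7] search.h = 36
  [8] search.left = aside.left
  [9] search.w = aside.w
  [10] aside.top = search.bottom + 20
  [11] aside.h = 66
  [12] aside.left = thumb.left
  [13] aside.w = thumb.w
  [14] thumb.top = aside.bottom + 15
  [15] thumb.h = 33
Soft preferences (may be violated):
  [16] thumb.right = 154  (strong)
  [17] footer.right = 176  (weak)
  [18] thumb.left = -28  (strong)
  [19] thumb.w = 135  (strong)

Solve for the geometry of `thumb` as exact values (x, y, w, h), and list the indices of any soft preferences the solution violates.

1. thumb.x = 19  [aside.left = thumb.left]
2. thumb.w = 135  [aside.w = thumb.w]
3. thumb.y = 205  [thumb.top = aside.bottom + 15]
4. thumb.h = 33  [thumb.h = 33]

thumb = (x=19, y=205, w=135, h=33)
violated soft preferences: 17, 18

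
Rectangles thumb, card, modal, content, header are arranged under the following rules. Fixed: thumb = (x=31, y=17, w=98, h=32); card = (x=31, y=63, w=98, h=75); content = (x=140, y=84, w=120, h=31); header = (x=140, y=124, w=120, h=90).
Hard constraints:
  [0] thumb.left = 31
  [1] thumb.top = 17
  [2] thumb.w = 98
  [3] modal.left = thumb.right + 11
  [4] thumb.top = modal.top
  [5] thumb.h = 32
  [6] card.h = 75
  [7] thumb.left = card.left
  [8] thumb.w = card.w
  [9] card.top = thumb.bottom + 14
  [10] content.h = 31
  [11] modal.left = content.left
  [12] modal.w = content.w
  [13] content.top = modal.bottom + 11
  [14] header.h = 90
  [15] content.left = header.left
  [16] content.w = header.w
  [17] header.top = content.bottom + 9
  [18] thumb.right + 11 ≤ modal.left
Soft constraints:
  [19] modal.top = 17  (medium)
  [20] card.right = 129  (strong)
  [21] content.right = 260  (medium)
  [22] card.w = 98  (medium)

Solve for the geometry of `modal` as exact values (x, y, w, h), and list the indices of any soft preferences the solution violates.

modal = (x=140, y=17, w=120, h=56)
violated soft preferences: none

1. modal.x = 140  [modal.left = thumb.right + 11]
2. modal.y = 17  [thumb.top = modal.top]
3. modal.w = 120  [modal.w = content.w]
4. modal.h = 56  [content.top = modal.bottom + 11]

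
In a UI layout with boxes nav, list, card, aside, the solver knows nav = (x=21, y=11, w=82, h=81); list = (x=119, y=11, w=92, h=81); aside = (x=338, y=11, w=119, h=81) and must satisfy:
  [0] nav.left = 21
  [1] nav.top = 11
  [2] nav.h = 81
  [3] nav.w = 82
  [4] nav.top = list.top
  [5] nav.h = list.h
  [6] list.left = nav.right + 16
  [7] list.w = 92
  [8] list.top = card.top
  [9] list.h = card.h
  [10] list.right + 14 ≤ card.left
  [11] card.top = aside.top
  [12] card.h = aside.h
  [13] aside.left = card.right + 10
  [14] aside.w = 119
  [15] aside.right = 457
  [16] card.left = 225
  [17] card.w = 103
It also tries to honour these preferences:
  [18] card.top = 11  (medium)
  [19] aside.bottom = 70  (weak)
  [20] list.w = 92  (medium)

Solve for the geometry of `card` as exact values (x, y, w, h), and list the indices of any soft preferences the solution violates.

1. card.y = 11  [list.top = card.top]
2. card.h = 81  [list.h = card.h]
3. card.x = 225  [card.left = 225]
4. card.w = 103  [card.w = 103]

card = (x=225, y=11, w=103, h=81)
violated soft preferences: 19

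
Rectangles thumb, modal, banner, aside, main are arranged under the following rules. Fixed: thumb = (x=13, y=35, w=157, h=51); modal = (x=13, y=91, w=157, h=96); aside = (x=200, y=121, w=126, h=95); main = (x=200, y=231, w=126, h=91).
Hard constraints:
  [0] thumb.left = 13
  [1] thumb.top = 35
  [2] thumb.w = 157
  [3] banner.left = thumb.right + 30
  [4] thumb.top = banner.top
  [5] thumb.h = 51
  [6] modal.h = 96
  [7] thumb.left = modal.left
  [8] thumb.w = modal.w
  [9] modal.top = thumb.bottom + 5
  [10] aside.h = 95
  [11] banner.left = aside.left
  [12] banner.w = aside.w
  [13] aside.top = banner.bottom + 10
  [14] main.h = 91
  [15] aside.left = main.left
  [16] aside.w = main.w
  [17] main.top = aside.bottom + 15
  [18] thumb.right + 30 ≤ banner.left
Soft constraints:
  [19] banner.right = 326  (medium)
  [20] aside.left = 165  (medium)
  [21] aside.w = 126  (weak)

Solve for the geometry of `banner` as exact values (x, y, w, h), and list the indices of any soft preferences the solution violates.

banner = (x=200, y=35, w=126, h=76)
violated soft preferences: 20

1. banner.x = 200  [banner.left = thumb.right + 30]
2. banner.y = 35  [thumb.top = banner.top]
3. banner.w = 126  [banner.w = aside.w]
4. banner.h = 76  [aside.top = banner.bottom + 10]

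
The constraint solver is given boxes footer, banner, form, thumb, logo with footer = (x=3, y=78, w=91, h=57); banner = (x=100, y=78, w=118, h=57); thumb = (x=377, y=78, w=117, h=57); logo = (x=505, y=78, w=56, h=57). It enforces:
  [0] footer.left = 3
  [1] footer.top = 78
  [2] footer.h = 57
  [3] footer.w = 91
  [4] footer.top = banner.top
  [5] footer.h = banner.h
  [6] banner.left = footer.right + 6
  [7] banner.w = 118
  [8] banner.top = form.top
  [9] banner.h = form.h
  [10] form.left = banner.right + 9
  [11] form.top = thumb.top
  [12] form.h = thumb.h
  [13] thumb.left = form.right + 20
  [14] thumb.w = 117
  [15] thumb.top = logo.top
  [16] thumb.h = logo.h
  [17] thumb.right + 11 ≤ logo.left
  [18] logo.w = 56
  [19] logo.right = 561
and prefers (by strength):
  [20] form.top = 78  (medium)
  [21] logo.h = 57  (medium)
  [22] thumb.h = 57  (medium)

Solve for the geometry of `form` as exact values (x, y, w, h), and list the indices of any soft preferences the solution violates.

form = (x=227, y=78, w=130, h=57)
violated soft preferences: none

1. form.y = 78  [banner.top = form.top]
2. form.h = 57  [banner.h = form.h]
3. form.x = 227  [form.left = banner.right + 9]
4. form.w = 130  [thumb.left = form.right + 20]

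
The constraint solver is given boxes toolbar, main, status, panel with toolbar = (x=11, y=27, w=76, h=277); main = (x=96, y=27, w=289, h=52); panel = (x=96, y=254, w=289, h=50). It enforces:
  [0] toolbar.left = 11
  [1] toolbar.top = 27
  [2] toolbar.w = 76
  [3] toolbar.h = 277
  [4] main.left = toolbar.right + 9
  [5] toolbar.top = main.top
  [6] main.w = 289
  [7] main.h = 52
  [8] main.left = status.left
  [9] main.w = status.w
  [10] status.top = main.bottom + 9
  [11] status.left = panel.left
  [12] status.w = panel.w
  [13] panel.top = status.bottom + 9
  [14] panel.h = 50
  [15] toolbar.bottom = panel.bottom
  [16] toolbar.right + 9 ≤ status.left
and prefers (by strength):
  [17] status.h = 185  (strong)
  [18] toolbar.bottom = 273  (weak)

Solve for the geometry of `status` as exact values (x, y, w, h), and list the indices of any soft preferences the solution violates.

1. status.x = 96  [main.left = status.left]
2. status.w = 289  [main.w = status.w]
3. status.y = 88  [status.top = main.bottom + 9]
4. status.h = 157  [panel.top = status.bottom + 9]

status = (x=96, y=88, w=289, h=157)
violated soft preferences: 17, 18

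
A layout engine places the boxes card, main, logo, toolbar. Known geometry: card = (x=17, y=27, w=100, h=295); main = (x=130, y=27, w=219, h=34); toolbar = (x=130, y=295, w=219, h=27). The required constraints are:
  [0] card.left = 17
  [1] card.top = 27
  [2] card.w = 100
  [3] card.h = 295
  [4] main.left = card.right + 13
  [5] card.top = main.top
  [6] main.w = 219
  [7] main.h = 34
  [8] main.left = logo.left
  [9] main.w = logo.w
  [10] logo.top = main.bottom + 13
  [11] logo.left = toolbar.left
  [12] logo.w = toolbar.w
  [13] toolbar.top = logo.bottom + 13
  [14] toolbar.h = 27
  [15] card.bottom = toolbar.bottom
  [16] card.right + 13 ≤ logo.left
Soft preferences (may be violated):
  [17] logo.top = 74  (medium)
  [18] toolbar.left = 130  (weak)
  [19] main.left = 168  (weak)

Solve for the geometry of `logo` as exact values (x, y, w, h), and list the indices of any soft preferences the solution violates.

logo = (x=130, y=74, w=219, h=208)
violated soft preferences: 19

1. logo.x = 130  [main.left = logo.left]
2. logo.w = 219  [main.w = logo.w]
3. logo.y = 74  [logo.top = main.bottom + 13]
4. logo.h = 208  [toolbar.top = logo.bottom + 13]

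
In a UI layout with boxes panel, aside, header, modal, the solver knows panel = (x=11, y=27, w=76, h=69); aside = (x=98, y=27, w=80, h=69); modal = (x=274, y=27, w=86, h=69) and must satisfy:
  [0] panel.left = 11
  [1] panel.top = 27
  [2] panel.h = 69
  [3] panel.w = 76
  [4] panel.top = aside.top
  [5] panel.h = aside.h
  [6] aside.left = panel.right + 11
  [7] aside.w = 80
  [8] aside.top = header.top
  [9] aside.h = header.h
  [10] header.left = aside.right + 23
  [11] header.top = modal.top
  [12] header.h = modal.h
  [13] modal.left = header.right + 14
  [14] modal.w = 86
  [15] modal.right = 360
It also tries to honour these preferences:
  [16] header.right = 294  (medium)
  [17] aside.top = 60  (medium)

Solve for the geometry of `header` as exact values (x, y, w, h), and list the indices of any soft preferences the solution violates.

1. header.y = 27  [aside.top = header.top]
2. header.h = 69  [aside.h = header.h]
3. header.x = 201  [header.left = aside.right + 23]
4. header.w = 59  [modal.left = header.right + 14]

header = (x=201, y=27, w=59, h=69)
violated soft preferences: 16, 17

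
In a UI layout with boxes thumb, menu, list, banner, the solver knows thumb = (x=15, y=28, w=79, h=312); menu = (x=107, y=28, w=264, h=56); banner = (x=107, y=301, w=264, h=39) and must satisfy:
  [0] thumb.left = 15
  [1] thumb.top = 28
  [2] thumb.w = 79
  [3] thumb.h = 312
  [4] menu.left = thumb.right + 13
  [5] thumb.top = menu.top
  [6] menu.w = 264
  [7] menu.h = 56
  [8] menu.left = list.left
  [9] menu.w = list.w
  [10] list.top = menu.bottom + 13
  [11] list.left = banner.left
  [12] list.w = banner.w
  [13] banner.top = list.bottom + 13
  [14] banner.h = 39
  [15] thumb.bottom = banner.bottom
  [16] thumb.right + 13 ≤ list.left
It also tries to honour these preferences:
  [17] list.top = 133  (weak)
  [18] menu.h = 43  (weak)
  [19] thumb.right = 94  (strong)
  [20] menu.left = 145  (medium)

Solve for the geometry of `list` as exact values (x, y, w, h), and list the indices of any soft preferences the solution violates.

1. list.x = 107  [menu.left = list.left]
2. list.w = 264  [menu.w = list.w]
3. list.y = 97  [list.top = menu.bottom + 13]
4. list.h = 191  [banner.top = list.bottom + 13]

list = (x=107, y=97, w=264, h=191)
violated soft preferences: 17, 18, 20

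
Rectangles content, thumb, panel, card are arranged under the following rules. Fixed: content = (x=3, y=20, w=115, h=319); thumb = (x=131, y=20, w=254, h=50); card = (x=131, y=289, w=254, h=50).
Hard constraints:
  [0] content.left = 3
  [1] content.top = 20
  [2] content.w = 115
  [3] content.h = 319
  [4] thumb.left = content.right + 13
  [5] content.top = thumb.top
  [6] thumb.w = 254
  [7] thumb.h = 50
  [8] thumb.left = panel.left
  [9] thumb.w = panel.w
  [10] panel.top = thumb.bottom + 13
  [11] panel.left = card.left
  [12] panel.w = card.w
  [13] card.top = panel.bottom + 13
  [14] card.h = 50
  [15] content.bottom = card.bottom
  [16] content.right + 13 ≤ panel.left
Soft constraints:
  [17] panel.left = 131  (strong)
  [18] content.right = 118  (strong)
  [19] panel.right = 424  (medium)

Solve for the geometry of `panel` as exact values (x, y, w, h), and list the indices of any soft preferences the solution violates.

panel = (x=131, y=83, w=254, h=193)
violated soft preferences: 19

1. panel.x = 131  [thumb.left = panel.left]
2. panel.w = 254  [thumb.w = panel.w]
3. panel.y = 83  [panel.top = thumb.bottom + 13]
4. panel.h = 193  [card.top = panel.bottom + 13]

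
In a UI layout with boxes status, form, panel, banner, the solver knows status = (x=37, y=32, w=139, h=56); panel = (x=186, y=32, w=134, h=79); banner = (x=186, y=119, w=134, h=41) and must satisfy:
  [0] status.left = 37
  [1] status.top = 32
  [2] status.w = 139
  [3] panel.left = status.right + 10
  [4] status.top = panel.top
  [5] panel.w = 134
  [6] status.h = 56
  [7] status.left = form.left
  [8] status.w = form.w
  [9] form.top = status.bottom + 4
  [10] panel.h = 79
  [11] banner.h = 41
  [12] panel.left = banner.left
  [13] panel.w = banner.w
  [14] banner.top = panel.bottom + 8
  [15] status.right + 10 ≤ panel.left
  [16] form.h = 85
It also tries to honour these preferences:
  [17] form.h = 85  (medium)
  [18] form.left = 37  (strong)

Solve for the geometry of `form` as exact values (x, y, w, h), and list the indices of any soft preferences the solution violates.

1. form.x = 37  [status.left = form.left]
2. form.w = 139  [status.w = form.w]
3. form.y = 92  [form.top = status.bottom + 4]
4. form.h = 85  [form.h = 85]

form = (x=37, y=92, w=139, h=85)
violated soft preferences: none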